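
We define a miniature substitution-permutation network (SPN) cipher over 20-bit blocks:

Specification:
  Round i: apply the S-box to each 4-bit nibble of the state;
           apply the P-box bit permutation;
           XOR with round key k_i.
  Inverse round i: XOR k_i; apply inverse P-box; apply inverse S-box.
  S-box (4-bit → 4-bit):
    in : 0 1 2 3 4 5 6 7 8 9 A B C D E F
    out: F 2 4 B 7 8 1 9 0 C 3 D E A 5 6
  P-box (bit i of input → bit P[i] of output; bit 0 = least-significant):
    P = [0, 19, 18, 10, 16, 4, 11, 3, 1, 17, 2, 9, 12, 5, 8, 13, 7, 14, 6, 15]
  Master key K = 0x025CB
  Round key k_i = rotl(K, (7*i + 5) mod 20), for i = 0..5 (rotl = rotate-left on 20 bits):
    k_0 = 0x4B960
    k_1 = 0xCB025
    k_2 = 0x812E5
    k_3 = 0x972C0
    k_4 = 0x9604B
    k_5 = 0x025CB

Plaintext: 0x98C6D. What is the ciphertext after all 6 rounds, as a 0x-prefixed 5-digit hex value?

s_0 = plaintext = 0x98C6D
s_1 = Round(s_0, k_0) = 0xF3F24
s_2 = Round(s_1, k_1) = 0x2C840
s_3 = Round(s_2, k_2) = 0x53F94
s_4 = Round(s_3, k_3) = 0x7CAED
s_5 = Round(s_4, k_4) = 0x2CDE9
s_6 = Round(s_5, k_5) = 0x70AAB

0x70AAB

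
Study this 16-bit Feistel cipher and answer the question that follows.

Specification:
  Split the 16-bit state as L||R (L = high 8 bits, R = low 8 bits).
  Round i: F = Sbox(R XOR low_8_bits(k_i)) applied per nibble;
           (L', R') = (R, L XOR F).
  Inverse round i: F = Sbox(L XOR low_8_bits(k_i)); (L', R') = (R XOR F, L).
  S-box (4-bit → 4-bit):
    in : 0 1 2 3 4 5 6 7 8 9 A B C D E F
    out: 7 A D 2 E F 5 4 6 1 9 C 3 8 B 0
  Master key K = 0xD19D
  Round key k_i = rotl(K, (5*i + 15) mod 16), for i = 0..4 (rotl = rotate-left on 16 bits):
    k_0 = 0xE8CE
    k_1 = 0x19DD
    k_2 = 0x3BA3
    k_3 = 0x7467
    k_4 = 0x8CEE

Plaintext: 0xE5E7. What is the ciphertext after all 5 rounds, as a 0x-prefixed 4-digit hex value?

s_0 = plaintext = 0xE5E7
s_1 = Round(s_0, k_0) = 0xE734
s_2 = Round(s_1, k_1) = 0x3456
s_3 = Round(s_2, k_2) = 0x563B
s_4 = Round(s_3, k_3) = 0x3BA5
s_5 = Round(s_4, k_4) = 0xA5D7

0xA5D7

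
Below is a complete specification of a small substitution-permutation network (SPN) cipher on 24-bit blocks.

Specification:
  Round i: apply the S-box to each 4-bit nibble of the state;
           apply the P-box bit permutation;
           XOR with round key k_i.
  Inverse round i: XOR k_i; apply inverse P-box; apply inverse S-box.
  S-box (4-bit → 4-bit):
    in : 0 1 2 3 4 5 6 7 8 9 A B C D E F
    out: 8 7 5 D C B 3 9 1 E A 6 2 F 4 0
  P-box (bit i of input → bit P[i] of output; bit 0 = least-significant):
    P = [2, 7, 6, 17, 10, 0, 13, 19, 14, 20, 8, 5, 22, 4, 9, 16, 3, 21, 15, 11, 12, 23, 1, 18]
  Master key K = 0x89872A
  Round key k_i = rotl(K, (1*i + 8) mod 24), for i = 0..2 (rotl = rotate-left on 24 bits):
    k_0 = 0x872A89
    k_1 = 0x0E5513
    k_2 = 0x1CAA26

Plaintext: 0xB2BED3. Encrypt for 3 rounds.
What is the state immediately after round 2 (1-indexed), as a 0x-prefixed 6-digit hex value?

s_0 = plaintext = 0xB2BED3
s_1 = Round(s_0, k_0) = 0x0D8DD6
s_2 = Round(s_1, k_1) = 0x72B8BE
s_3 = Round(s_2, k_2) = 0x18587F

0x72B8BE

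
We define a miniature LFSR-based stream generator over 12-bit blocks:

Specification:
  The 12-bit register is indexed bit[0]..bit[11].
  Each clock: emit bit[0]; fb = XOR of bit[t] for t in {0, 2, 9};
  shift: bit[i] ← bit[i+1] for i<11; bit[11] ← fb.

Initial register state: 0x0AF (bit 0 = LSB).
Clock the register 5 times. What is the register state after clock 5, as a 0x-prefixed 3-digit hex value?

reg_0 = 0x0AF
clock 1: out=1, reg = 0x057
clock 2: out=1, reg = 0x02B
clock 3: out=1, reg = 0x815
clock 4: out=1, reg = 0x40A
clock 5: out=0, reg = 0x205

0x205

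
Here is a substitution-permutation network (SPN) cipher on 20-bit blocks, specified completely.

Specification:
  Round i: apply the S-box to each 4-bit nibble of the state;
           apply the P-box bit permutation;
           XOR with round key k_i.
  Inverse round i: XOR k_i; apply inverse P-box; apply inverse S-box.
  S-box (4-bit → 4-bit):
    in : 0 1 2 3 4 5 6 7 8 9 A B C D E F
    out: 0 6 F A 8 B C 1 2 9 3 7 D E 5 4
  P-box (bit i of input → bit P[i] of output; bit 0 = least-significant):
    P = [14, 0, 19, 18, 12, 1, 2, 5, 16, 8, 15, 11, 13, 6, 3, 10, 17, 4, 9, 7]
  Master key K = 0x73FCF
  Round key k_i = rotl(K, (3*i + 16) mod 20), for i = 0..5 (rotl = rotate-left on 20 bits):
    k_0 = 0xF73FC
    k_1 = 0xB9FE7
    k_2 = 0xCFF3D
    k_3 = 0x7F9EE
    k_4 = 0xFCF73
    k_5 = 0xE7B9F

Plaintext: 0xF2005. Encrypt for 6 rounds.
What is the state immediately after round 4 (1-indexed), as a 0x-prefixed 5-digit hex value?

0x90EE1

s_0 = plaintext = 0xF2005
s_1 = Round(s_0, k_0) = 0xB15B5
s_2 = Round(s_1, k_1) = 0xCC4B8
s_3 = Round(s_2, k_2) = 0xEC1B2
s_4 = Round(s_3, k_3) = 0x90EE1
s_5 = Round(s_4, k_4) = 0x45FF6
s_6 = Round(s_5, k_5) = 0x2DF5B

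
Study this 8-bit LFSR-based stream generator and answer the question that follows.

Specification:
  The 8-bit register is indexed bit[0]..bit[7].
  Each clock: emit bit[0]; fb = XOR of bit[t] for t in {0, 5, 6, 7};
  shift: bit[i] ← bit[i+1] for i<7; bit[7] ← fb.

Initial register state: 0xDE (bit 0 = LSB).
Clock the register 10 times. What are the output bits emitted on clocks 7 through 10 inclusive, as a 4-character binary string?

1101

reg_0 = 0xDE
clock 1: out=0, reg = 0x6F
clock 2: out=1, reg = 0xB7
clock 3: out=1, reg = 0xDB
clock 4: out=1, reg = 0xED
clock 5: out=1, reg = 0x76
clock 6: out=0, reg = 0x3B
clock 7: out=1, reg = 0x1D
clock 8: out=1, reg = 0x8E
clock 9: out=0, reg = 0xC7
clock 10: out=1, reg = 0xE3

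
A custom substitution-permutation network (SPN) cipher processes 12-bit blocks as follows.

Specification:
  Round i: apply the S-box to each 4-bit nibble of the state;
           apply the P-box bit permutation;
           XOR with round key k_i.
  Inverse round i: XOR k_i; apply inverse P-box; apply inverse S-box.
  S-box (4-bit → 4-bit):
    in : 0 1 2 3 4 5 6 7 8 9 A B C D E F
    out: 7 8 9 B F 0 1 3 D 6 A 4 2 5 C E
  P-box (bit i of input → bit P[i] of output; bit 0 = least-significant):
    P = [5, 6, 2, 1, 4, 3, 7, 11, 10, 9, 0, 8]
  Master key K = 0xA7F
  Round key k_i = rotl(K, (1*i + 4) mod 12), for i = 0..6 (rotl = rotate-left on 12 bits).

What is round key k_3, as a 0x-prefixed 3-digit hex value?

0xFD3

K = 0xA7F
k_0 = rotl(K, (1*0+4) mod 12) = rotl(K, 4) = 0x7FA
k_1 = rotl(K, (1*1+4) mod 12) = rotl(K, 5) = 0xFF4
k_2 = rotl(K, (1*2+4) mod 12) = rotl(K, 6) = 0xFE9
k_3 = rotl(K, (1*3+4) mod 12) = rotl(K, 7) = 0xFD3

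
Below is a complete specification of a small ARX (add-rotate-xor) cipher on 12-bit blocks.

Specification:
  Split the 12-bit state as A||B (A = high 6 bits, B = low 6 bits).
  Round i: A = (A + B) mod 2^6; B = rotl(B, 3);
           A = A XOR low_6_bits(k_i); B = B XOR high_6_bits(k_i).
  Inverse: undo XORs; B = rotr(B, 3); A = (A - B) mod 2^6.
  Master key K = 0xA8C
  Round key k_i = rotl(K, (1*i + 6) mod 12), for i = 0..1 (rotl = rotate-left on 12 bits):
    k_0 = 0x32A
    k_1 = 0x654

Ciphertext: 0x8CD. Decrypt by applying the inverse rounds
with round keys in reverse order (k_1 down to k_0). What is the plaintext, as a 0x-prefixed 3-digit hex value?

0x2B5

s_0 = ciphertext = 0x8CD
s_1 = InvRound(s_0, k_1) = 0x562
s_2 = InvRound(s_1, k_0) = 0x2B5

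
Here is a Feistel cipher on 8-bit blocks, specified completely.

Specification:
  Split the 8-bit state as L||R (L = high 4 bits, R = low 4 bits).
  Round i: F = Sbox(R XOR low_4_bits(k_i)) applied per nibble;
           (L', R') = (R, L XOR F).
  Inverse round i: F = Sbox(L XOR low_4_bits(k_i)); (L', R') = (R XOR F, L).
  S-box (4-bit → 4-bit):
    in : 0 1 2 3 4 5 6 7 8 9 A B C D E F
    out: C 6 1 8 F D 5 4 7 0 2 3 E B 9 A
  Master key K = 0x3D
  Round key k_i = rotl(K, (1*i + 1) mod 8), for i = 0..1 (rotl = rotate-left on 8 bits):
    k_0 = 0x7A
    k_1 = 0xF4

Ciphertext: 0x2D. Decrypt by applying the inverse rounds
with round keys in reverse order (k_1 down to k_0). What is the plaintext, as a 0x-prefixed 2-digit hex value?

s_0 = ciphertext = 0x2D
s_1 = InvRound(s_0, k_1) = 0x82
s_2 = InvRound(s_1, k_0) = 0x38

0x38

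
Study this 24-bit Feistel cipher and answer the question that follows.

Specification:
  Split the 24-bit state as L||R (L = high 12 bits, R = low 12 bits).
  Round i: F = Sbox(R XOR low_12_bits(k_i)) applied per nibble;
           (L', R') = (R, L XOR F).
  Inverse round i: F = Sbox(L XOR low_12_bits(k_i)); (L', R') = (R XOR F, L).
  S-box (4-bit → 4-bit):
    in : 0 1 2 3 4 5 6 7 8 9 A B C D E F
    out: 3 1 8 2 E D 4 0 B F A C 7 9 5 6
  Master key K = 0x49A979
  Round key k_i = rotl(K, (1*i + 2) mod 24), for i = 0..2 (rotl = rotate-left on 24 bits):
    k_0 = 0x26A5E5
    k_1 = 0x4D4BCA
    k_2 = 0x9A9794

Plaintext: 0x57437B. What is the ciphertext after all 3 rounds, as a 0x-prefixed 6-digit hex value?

s_0 = plaintext = 0x57437B
s_1 = Round(s_0, k_0) = 0x37B181
s_2 = Round(s_1, k_1) = 0x181997
s_3 = Round(s_2, k_2) = 0x9974B3

0x9974B3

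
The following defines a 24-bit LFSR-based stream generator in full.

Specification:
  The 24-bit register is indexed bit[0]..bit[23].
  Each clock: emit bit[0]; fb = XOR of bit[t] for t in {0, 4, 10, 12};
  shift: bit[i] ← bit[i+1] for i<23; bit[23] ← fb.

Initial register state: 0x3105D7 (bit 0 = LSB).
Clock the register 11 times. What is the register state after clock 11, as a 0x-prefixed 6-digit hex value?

0x5B6620

reg_0 = 0x3105D7
clock 1: out=1, reg = 0x9882EB
clock 2: out=1, reg = 0xCC4175
clock 3: out=1, reg = 0x6620BA
clock 4: out=0, reg = 0xB3105D
clock 5: out=1, reg = 0xD9882E
clock 6: out=0, reg = 0x6CC417
clock 7: out=1, reg = 0xB6620B
clock 8: out=1, reg = 0xDB3105
clock 9: out=1, reg = 0x6D9882
clock 10: out=0, reg = 0xB6CC41
clock 11: out=1, reg = 0x5B6620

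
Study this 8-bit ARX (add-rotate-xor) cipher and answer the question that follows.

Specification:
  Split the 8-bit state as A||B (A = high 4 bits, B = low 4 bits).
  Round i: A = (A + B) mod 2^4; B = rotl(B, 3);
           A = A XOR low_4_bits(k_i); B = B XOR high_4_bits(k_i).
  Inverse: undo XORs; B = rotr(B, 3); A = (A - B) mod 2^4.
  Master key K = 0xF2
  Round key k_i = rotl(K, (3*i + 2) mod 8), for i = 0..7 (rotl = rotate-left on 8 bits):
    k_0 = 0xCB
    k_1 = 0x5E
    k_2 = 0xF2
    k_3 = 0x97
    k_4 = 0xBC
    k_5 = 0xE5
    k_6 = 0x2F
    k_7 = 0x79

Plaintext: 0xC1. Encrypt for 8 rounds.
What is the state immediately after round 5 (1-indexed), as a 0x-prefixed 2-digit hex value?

0x96

s_0 = plaintext = 0xC1
s_1 = Round(s_0, k_0) = 0x64
s_2 = Round(s_1, k_1) = 0x47
s_3 = Round(s_2, k_2) = 0x94
s_4 = Round(s_3, k_3) = 0xAB
s_5 = Round(s_4, k_4) = 0x96
s_6 = Round(s_5, k_5) = 0xAD
s_7 = Round(s_6, k_6) = 0x8C
s_8 = Round(s_7, k_7) = 0xD1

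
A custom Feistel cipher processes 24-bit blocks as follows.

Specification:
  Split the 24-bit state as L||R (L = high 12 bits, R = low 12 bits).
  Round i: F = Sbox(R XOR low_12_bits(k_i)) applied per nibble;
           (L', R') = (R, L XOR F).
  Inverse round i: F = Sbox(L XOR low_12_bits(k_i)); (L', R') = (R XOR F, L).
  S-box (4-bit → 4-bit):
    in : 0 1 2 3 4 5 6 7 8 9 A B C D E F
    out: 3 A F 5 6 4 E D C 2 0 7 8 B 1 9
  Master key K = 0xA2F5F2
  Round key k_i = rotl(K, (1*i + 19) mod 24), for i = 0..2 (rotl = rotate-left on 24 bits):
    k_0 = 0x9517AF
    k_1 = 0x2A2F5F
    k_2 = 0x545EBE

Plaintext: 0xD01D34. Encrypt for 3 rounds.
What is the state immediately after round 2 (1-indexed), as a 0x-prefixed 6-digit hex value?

0xD262E6

s_0 = plaintext = 0xD01D34
s_1 = Round(s_0, k_0) = 0xD34D26
s_2 = Round(s_1, k_1) = 0xD262E6
s_3 = Round(s_2, k_2) = 0x2E656A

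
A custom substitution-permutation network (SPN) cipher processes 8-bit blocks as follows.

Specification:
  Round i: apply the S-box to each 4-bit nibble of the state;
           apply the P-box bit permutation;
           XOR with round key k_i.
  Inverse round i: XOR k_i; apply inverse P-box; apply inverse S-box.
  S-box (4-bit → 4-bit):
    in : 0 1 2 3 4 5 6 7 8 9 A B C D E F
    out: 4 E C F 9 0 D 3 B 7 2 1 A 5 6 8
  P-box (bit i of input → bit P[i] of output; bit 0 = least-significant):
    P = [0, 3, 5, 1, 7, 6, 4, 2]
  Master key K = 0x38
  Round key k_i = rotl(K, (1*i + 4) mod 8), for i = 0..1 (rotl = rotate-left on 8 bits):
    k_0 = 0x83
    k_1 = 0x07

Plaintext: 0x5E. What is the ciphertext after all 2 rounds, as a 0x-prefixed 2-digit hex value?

s_0 = plaintext = 0x5E
s_1 = Round(s_0, k_0) = 0xAB
s_2 = Round(s_1, k_1) = 0x46

0x46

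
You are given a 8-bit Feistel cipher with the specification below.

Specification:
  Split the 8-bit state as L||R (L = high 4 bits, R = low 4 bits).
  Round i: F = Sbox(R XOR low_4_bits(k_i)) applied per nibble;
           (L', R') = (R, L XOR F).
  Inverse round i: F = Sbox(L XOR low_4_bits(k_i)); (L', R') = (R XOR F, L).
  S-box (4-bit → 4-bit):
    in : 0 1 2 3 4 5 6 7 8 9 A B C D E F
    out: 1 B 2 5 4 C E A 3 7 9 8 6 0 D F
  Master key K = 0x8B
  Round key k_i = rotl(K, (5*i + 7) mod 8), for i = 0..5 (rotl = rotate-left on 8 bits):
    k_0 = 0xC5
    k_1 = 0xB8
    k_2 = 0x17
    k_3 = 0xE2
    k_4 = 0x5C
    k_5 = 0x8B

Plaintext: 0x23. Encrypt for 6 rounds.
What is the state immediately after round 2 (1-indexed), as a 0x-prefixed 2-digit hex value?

s_0 = plaintext = 0x23
s_1 = Round(s_0, k_0) = 0x3C
s_2 = Round(s_1, k_1) = 0xC7
s_3 = Round(s_2, k_2) = 0x7D
s_4 = Round(s_3, k_3) = 0xD8
s_5 = Round(s_4, k_4) = 0x89
s_6 = Round(s_5, k_5) = 0x9A

0xC7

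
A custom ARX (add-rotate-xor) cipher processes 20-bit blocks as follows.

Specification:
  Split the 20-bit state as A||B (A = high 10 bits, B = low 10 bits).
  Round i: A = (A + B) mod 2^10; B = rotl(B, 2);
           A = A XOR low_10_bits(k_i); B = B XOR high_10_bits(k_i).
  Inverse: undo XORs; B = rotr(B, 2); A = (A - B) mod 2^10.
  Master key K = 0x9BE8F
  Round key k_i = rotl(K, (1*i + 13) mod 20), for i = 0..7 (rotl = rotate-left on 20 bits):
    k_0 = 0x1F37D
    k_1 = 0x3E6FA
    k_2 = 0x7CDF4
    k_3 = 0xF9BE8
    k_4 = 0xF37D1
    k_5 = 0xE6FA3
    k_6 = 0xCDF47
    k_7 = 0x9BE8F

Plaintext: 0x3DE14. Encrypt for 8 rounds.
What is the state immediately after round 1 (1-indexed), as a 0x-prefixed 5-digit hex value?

s_0 = plaintext = 0x3DE14
s_1 = Round(s_0, k_0) = 0x1D82E
s_2 = Round(s_1, k_1) = 0x97841
s_3 = Round(s_2, k_2) = 0xDACF7
s_4 = Round(s_3, k_3) = 0xE283A
s_5 = Round(s_4, k_4) = 0x05725
s_6 = Round(s_5, k_5) = 0x2670C
s_7 = Round(s_6, k_6) = 0x38B04
s_8 = Round(s_7, k_7) = 0x5A67C

0x1D82E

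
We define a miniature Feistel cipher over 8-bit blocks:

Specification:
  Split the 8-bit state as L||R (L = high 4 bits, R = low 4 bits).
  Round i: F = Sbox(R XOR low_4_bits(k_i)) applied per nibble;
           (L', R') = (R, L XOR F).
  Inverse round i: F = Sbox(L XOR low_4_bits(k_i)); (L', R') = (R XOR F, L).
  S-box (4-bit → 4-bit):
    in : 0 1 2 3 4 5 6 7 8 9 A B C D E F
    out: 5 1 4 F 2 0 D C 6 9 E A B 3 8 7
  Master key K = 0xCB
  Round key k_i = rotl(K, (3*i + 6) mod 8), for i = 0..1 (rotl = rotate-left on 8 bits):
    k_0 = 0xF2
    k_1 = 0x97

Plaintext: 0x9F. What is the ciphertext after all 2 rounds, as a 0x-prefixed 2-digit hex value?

0xAC

s_0 = plaintext = 0x9F
s_1 = Round(s_0, k_0) = 0xFA
s_2 = Round(s_1, k_1) = 0xAC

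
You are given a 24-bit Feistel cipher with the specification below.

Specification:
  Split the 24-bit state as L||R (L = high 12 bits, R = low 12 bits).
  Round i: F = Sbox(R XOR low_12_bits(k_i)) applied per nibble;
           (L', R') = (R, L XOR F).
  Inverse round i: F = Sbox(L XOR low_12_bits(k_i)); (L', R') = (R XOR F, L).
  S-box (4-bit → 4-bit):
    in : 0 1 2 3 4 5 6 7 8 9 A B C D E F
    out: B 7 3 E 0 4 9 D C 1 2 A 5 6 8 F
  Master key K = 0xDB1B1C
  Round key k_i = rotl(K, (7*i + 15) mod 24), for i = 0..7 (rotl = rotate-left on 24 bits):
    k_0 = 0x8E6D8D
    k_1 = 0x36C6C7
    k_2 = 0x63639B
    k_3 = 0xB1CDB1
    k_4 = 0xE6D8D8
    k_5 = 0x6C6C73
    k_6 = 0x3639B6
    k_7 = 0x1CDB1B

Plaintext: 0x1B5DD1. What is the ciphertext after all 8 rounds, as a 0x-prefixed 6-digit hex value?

s_0 = plaintext = 0x1B5DD1
s_1 = Round(s_0, k_0) = 0xDD1AF0
s_2 = Round(s_1, k_1) = 0xAF083C
s_3 = Round(s_2, k_2) = 0x83C0DD
s_4 = Round(s_3, k_3) = 0x0DDEA9
s_5 = Round(s_4, k_4) = 0xEA990A
s_6 = Round(s_5, k_5) = 0x90AA78
s_7 = Round(s_6, k_6) = 0xA78752
s_8 = Round(s_7, k_7) = 0x752F79

0x752F79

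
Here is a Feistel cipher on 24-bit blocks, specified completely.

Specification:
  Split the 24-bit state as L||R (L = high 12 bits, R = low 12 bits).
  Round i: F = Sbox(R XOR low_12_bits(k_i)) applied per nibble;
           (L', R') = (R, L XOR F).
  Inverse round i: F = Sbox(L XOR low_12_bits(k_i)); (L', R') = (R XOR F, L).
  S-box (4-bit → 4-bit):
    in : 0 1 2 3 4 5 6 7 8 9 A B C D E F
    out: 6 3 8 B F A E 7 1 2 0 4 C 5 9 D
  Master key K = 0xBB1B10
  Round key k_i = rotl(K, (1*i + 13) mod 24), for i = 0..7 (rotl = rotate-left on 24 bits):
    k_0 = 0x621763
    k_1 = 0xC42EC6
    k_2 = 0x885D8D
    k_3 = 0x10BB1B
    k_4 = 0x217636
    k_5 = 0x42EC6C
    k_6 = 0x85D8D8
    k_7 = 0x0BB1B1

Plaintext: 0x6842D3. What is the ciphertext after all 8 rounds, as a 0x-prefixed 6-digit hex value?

0x032892

s_0 = plaintext = 0x6842D3
s_1 = Round(s_0, k_0) = 0x2D3CC2
s_2 = Round(s_1, k_1) = 0xCC2ABC
s_3 = Round(s_2, k_2) = 0xABCB71
s_4 = Round(s_3, k_3) = 0xB71C5C
s_5 = Round(s_4, k_4) = 0xC5CB91
s_6 = Round(s_5, k_5) = 0xB91B89
s_7 = Round(s_6, k_6) = 0xB89032
s_8 = Round(s_7, k_7) = 0x032892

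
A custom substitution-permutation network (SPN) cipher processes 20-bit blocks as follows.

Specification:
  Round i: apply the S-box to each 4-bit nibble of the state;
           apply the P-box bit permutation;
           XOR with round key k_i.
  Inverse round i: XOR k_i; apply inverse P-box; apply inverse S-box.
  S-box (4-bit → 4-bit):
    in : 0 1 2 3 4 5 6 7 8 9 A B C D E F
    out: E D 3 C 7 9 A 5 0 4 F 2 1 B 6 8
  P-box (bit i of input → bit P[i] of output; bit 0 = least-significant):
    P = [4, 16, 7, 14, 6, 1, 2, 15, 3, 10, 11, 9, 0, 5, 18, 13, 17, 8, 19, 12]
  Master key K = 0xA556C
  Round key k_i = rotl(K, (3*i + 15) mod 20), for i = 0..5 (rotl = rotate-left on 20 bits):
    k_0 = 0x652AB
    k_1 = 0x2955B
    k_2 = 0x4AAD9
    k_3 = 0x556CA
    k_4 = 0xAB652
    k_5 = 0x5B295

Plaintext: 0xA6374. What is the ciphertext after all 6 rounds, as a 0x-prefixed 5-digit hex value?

0xB5229

s_0 = plaintext = 0xA6374
s_1 = Round(s_0, k_0) = 0xD695F
s_2 = Round(s_1, k_1) = 0x06C3B
s_3 = Round(s_2, k_2) = 0xD1BF5
s_4 = Round(s_3, k_3) = 0x3A3DB
s_5 = Round(s_4, k_4) = 0x70C31
s_6 = Round(s_5, k_5) = 0xB5229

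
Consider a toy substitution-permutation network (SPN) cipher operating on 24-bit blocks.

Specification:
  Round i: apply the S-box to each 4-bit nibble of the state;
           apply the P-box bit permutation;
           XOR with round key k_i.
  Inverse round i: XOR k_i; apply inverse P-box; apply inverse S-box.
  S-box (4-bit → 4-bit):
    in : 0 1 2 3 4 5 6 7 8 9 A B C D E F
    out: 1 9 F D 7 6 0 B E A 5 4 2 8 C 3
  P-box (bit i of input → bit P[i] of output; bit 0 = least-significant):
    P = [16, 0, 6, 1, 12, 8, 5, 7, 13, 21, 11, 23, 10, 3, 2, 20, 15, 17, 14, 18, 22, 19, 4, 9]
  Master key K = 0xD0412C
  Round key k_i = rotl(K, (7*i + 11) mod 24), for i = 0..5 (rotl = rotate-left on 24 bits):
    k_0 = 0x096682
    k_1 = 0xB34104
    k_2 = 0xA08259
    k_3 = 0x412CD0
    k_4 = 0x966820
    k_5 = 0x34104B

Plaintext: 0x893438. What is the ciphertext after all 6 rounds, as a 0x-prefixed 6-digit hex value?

0xA6B0DC

s_0 = plaintext = 0x893438
s_1 = Round(s_0, k_0) = 0x375875
s_2 = Round(s_1, k_1) = 0x55DAD9
s_3 = Round(s_2, k_2) = 0xBAEACA
s_4 = Round(s_3, k_3) = 0x50C584
s_5 = Round(s_4, k_4) = 0xBFE1D9
s_6 = Round(s_5, k_5) = 0xA6B0DC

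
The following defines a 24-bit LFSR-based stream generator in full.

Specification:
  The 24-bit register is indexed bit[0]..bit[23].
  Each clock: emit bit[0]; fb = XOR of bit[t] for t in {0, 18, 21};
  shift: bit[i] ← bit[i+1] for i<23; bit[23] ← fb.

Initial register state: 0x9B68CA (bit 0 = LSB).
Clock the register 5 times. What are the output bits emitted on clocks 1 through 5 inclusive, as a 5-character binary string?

reg_0 = 0x9B68CA
clock 1: out=0, reg = 0x4DB465
clock 2: out=1, reg = 0x26DA32
clock 3: out=0, reg = 0x136D19
clock 4: out=1, reg = 0x89B68C
clock 5: out=0, reg = 0x44DB46

01010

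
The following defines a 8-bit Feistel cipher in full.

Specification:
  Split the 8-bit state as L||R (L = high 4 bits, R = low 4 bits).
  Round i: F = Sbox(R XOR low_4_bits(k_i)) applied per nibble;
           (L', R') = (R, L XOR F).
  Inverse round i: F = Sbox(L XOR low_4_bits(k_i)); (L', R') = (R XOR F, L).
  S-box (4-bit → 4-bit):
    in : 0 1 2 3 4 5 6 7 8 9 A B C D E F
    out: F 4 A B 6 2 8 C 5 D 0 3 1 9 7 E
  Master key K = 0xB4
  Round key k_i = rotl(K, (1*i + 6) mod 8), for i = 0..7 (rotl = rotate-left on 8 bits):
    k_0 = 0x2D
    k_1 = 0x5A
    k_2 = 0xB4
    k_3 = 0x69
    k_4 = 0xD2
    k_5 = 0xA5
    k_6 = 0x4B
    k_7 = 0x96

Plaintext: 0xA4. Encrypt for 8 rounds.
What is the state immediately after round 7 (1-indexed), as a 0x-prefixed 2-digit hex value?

s_0 = plaintext = 0xA4
s_1 = Round(s_0, k_0) = 0x47
s_2 = Round(s_1, k_1) = 0x7D
s_3 = Round(s_2, k_2) = 0xDA
s_4 = Round(s_3, k_3) = 0xA6
s_5 = Round(s_4, k_4) = 0x6C
s_6 = Round(s_5, k_5) = 0xCB
s_7 = Round(s_6, k_6) = 0xB3
s_8 = Round(s_7, k_7) = 0x39

0xB3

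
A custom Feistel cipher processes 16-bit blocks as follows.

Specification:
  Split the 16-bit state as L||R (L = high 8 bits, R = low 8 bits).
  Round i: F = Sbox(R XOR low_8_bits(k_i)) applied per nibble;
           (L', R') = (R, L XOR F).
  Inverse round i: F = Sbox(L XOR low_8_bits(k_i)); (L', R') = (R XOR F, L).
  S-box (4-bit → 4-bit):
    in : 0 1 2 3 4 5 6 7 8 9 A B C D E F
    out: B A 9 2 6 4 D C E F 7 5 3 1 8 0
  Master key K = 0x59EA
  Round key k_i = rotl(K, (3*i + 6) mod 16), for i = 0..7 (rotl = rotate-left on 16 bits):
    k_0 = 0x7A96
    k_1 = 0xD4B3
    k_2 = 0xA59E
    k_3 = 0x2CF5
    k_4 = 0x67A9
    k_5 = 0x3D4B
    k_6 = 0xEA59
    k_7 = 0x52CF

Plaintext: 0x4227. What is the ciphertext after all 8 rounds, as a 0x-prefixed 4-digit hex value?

0x5E39

s_0 = plaintext = 0x4227
s_1 = Round(s_0, k_0) = 0x2718
s_2 = Round(s_1, k_1) = 0x1852
s_3 = Round(s_2, k_2) = 0x522B
s_4 = Round(s_3, k_3) = 0x2B4A
s_5 = Round(s_4, k_4) = 0x4AA9
s_6 = Round(s_5, k_5) = 0xA9C3
s_7 = Round(s_6, k_6) = 0xC35E
s_8 = Round(s_7, k_7) = 0x5E39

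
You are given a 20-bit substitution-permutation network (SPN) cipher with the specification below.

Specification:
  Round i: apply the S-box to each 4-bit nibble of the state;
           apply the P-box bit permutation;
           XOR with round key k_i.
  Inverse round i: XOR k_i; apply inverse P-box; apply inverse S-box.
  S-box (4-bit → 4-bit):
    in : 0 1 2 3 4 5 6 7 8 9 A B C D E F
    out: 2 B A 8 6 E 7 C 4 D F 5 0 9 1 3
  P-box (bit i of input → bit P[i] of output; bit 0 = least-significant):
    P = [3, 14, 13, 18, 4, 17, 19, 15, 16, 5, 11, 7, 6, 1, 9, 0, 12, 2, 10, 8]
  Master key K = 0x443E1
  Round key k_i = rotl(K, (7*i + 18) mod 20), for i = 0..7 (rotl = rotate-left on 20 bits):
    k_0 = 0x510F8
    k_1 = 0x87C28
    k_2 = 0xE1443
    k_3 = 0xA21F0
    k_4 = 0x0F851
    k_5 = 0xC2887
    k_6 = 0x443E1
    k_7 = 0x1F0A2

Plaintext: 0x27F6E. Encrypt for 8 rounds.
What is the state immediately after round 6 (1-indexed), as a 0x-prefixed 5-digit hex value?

s_0 = plaintext = 0x27F6E
s_1 = Round(s_0, k_0) = 0xE13C5
s_2 = Round(s_1, k_1) = 0xC0CEB
s_3 = Round(s_2, k_2) = 0xE3459
s_4 = Round(s_3, k_3) = 0x499D9
s_5 = Round(s_4, k_4) = 0x5568C
s_6 = Round(s_5, k_5) = 0x527A0
s_7 = Round(s_6, k_6) = 0xE8E76
s_8 = Round(s_7, k_7) = 0x802AA

0x527A0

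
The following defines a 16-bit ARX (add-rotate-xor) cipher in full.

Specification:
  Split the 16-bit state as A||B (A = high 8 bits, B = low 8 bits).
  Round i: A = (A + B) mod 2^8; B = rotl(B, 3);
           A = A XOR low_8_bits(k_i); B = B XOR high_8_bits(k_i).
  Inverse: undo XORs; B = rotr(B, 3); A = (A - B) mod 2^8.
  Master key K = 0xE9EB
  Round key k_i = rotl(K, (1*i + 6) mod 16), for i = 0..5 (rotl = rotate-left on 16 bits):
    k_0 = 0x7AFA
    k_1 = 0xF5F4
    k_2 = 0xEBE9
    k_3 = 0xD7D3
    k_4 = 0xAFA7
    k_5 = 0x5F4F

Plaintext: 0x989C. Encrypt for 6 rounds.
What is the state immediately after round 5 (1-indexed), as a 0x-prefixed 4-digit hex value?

s_0 = plaintext = 0x989C
s_1 = Round(s_0, k_0) = 0xCE9E
s_2 = Round(s_1, k_1) = 0x9801
s_3 = Round(s_2, k_2) = 0x70E3
s_4 = Round(s_3, k_3) = 0x80C8
s_5 = Round(s_4, k_4) = 0xEFE9
s_6 = Round(s_5, k_5) = 0x9710

0xEFE9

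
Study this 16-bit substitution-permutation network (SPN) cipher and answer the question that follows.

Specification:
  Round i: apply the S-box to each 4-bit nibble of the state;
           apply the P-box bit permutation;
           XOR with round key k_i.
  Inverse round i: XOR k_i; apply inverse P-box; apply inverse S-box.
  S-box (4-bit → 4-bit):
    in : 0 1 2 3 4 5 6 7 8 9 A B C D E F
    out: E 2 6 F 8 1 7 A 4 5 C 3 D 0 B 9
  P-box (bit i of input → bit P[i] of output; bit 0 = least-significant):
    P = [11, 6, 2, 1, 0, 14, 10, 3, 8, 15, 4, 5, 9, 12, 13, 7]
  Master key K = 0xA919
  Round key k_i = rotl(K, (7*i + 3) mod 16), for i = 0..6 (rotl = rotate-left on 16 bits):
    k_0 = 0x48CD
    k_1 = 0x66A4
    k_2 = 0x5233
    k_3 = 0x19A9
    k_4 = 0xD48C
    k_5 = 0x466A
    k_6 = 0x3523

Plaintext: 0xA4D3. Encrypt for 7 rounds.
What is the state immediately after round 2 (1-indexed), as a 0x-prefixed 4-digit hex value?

0x98D4

s_0 = plaintext = 0xA4D3
s_1 = Round(s_0, k_0) = 0x602B
s_2 = Round(s_1, k_1) = 0x98D4
s_3 = Round(s_2, k_2) = 0x7021
s_4 = Round(s_3, k_3) = 0xCD59
s_5 = Round(s_4, k_4) = 0xFE09
s_6 = Round(s_5, k_5) = 0x89C6
s_7 = Round(s_6, k_6) = 0x187E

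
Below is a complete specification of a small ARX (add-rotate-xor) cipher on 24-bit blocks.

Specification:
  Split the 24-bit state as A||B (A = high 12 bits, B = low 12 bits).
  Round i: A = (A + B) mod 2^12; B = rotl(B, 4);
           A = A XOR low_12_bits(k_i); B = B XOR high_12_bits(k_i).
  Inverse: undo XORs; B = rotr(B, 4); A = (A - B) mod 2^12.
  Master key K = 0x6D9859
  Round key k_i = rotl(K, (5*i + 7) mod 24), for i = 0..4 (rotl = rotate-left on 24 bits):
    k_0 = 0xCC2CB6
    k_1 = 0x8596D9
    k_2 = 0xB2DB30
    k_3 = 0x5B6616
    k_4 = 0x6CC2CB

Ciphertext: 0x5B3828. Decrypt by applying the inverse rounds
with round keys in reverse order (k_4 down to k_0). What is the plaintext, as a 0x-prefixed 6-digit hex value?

0xF7546C

s_0 = ciphertext = 0x5B3828
s_1 = InvRound(s_0, k_4) = 0x28A4EE
s_2 = InvRound(s_1, k_3) = 0xC87815
s_3 = InvRound(s_2, k_2) = 0xF84833
s_4 = InvRound(s_3, k_1) = 0xF57A06
s_5 = InvRound(s_4, k_0) = 0xF7546C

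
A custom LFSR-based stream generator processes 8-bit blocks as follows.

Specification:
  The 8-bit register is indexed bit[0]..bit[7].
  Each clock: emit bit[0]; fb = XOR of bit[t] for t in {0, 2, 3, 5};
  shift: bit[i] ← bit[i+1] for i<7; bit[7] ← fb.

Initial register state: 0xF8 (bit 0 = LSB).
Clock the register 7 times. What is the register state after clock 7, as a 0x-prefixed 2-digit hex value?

0xDD

reg_0 = 0xF8
clock 1: out=0, reg = 0x7C
clock 2: out=0, reg = 0xBE
clock 3: out=0, reg = 0xDF
clock 4: out=1, reg = 0xEF
clock 5: out=1, reg = 0x77
clock 6: out=1, reg = 0xBB
clock 7: out=1, reg = 0xDD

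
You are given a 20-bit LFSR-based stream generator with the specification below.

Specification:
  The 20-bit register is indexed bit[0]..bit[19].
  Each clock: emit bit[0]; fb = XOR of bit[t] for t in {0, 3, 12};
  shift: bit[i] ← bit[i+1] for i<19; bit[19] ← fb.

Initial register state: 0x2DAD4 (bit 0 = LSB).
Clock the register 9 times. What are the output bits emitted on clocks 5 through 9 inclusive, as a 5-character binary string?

reg_0 = 0x2DAD4
clock 1: out=0, reg = 0x96D6A
clock 2: out=0, reg = 0xCB6B5
clock 3: out=1, reg = 0x65B5A
clock 4: out=0, reg = 0x32DAD
clock 5: out=1, reg = 0x196D6
clock 6: out=0, reg = 0x8CB6B
clock 7: out=1, reg = 0x465B5
clock 8: out=1, reg = 0xA32DA
clock 9: out=0, reg = 0x5196D

10110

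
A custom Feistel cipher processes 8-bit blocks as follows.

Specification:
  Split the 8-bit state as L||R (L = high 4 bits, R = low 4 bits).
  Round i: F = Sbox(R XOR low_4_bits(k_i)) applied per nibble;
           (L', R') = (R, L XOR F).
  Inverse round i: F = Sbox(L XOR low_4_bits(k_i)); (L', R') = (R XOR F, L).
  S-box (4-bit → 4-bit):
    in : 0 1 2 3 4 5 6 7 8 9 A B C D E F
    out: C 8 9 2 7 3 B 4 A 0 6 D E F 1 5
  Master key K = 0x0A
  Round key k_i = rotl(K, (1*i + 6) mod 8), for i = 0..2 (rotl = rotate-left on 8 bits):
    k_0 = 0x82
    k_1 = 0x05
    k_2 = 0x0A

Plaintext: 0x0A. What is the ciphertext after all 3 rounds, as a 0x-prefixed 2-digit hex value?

0xF9

s_0 = plaintext = 0x0A
s_1 = Round(s_0, k_0) = 0xAA
s_2 = Round(s_1, k_1) = 0xAF
s_3 = Round(s_2, k_2) = 0xF9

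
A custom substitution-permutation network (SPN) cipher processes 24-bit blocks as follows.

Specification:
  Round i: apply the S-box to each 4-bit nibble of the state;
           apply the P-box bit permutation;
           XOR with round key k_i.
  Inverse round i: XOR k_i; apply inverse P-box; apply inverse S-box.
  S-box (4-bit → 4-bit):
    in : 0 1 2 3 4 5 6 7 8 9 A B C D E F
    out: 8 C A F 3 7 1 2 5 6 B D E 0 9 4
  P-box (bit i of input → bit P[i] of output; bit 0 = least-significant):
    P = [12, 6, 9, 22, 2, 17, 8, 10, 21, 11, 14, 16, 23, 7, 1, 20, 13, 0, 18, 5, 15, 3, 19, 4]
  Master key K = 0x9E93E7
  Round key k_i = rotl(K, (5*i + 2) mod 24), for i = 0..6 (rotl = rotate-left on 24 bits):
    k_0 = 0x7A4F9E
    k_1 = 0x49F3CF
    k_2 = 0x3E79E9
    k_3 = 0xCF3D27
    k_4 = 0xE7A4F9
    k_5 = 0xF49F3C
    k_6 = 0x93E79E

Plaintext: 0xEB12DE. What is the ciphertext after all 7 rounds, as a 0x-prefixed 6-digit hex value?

s_0 = plaintext = 0xEB12DE
s_1 = Round(s_0, k_0) = 0x2FF7AC
s_2 = Round(s_1, k_1) = 0x0FFD91
s_3 = Round(s_2, k_2) = 0x787AFB
s_4 = Round(s_3, k_3) = 0xAA06AF
s_5 = Round(s_4, k_4) = 0xD502C4
s_6 = Round(s_5, k_5) = 0xE3A27D
s_7 = Round(s_6, k_6) = 0x044F2F

0x044F2F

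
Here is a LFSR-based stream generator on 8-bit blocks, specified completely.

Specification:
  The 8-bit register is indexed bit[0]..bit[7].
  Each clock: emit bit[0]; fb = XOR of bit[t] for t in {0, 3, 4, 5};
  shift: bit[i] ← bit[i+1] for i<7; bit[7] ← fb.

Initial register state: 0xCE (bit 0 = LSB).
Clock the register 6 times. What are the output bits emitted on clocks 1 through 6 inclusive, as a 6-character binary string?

011100

reg_0 = 0xCE
clock 1: out=0, reg = 0xE7
clock 2: out=1, reg = 0x73
clock 3: out=1, reg = 0xB9
clock 4: out=1, reg = 0x5C
clock 5: out=0, reg = 0x2E
clock 6: out=0, reg = 0x17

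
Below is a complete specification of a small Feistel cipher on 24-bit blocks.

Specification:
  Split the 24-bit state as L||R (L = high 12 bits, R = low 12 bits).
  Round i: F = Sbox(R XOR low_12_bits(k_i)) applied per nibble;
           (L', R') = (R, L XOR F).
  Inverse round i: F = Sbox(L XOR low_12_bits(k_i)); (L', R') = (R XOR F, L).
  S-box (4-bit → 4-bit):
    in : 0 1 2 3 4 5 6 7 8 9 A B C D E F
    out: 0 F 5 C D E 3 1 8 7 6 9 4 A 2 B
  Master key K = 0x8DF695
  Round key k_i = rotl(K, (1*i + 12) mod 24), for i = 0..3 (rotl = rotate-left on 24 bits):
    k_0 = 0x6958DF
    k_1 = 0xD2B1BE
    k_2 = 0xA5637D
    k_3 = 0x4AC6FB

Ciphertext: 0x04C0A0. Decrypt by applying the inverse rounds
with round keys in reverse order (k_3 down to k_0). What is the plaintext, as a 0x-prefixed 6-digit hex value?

0xD02C62

s_0 = ciphertext = 0x04C0A0
s_1 = InvRound(s_0, k_3) = 0x33104C
s_2 = InvRound(s_1, k_2) = 0x098331
s_3 = InvRound(s_2, k_1) = 0xC62098
s_4 = InvRound(s_3, k_0) = 0xD02C62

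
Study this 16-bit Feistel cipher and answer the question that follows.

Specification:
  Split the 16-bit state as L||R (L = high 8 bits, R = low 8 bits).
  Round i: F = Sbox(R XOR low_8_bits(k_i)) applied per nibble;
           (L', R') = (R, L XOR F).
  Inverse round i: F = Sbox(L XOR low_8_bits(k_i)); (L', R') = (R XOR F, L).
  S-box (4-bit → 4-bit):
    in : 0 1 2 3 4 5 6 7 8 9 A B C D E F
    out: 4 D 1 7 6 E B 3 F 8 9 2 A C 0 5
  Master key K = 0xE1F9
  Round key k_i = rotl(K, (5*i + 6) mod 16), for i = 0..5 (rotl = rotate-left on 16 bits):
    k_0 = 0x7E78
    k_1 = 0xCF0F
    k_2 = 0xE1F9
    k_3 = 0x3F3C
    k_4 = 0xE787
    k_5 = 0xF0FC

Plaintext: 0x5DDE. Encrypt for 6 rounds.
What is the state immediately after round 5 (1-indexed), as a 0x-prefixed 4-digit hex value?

s_0 = plaintext = 0x5DDE
s_1 = Round(s_0, k_0) = 0xDEC6
s_2 = Round(s_1, k_1) = 0xC676
s_3 = Round(s_2, k_2) = 0x7633
s_4 = Round(s_3, k_3) = 0x3333
s_5 = Round(s_4, k_4) = 0x3315
s_6 = Round(s_5, k_5) = 0x153B

0x3315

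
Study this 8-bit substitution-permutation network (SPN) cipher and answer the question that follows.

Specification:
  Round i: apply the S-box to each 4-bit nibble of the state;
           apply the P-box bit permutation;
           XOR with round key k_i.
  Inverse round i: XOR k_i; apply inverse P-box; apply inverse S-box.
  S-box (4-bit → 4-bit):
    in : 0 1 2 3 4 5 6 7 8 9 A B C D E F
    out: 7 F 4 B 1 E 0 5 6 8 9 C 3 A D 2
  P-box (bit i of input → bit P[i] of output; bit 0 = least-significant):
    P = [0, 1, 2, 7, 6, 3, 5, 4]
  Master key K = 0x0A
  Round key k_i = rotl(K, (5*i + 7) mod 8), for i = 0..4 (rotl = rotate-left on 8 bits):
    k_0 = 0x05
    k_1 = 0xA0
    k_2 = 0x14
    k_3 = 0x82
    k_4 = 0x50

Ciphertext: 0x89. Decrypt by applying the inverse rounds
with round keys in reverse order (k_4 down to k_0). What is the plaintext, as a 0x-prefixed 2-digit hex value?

s_0 = ciphertext = 0x89
s_1 = InvRound(s_0, k_4) = 0x3A
s_2 = InvRound(s_1, k_3) = 0x59
s_3 = InvRound(s_2, k_2) = 0xC7
s_4 = InvRound(s_3, k_1) = 0x70
s_5 = InvRound(s_4, k_0) = 0xE7

0xE7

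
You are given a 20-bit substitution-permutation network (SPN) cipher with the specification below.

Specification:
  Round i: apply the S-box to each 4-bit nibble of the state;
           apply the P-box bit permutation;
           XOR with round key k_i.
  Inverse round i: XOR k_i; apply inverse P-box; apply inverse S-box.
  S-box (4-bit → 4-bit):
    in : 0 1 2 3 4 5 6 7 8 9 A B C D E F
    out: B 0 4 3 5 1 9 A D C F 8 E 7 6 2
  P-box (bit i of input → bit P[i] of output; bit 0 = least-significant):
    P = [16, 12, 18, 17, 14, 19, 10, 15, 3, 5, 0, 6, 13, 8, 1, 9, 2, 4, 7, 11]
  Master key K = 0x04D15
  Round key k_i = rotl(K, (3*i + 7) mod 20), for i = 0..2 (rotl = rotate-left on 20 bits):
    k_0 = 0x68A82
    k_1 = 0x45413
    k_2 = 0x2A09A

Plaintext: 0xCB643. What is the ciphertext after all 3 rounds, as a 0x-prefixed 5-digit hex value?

0xD60A5

s_0 = plaintext = 0xCB643
s_1 = Round(s_0, k_0) = 0x7D45A
s_2 = Round(s_1, k_1) = 0x32D08
s_3 = Round(s_2, k_2) = 0xD60A5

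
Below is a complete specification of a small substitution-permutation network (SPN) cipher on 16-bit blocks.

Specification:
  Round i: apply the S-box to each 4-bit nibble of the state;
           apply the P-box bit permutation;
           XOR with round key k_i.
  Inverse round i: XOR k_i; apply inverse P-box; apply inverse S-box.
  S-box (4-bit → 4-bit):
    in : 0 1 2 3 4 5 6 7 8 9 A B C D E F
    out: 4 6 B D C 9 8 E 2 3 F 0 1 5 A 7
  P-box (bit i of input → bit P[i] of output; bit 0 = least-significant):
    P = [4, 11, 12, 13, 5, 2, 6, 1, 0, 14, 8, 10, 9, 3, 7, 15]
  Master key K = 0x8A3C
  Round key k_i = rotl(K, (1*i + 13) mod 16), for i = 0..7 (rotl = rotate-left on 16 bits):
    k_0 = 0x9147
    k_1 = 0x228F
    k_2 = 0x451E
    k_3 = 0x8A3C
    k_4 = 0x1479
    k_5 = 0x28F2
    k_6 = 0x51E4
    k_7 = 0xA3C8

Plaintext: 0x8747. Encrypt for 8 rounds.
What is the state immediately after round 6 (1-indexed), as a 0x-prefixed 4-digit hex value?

s_0 = plaintext = 0x8747
s_1 = Round(s_0, k_0) = 0xEC0D
s_2 = Round(s_1, k_1) = 0xB2D6
s_3 = Round(s_2, k_2) = 0x217F
s_4 = Round(s_3, k_3) = 0x5162
s_5 = Round(s_4, k_4) = 0xFF6B
s_6 = Round(s_5, k_5) = 0x6B79
s_7 = Round(s_6, k_6) = 0xD9B2
s_8 = Round(s_7, k_7) = 0xC959

0x6B79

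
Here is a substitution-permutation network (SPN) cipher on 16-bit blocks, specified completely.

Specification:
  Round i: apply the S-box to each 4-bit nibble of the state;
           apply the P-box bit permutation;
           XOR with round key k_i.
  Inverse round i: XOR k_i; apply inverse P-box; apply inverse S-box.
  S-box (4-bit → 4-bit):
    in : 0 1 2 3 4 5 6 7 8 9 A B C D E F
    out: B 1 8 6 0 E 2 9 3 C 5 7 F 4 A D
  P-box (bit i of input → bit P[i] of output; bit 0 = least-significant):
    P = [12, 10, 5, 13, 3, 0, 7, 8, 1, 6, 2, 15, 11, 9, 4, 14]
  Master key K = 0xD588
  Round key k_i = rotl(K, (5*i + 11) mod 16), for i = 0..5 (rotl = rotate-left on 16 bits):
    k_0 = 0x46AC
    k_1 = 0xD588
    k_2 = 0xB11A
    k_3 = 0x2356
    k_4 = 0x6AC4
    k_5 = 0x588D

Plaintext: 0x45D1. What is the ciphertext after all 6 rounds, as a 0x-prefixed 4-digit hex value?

0xA07B

s_0 = plaintext = 0x45D1
s_1 = Round(s_0, k_0) = 0xD668
s_2 = Round(s_1, k_1) = 0xC1D9
s_3 = Round(s_2, k_2) = 0xDBA8
s_4 = Round(s_3, k_3) = 0x3788
s_5 = Round(s_4, k_4) = 0xFCDF
s_6 = Round(s_5, k_5) = 0xA07B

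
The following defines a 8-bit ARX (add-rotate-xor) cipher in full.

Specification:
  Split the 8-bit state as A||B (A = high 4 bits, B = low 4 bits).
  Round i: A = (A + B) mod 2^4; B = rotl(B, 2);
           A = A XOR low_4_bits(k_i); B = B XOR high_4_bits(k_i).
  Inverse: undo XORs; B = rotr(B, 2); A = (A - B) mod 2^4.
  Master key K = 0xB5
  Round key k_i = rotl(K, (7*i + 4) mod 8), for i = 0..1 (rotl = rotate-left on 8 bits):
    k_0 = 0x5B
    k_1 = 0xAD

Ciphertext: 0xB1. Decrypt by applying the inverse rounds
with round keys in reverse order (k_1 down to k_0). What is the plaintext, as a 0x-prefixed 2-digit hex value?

0x5E

s_0 = ciphertext = 0xB1
s_1 = InvRound(s_0, k_1) = 0x8E
s_2 = InvRound(s_1, k_0) = 0x5E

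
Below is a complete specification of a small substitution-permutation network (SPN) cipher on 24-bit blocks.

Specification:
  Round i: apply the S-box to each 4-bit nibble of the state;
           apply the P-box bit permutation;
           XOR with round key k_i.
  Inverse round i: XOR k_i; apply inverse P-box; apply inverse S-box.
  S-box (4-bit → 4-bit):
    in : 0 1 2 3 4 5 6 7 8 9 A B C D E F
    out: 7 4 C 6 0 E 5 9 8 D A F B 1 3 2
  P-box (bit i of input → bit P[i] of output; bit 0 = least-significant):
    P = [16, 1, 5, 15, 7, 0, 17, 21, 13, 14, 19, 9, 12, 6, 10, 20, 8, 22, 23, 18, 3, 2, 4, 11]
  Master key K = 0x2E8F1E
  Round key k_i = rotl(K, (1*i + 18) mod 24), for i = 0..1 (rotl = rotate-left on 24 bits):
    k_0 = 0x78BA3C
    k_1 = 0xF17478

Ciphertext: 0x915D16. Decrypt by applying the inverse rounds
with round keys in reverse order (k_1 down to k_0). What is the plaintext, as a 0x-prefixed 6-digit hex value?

s_0 = ciphertext = 0x915D16
s_1 = InvRound(s_0, k_1) = 0xCEFD83
s_2 = InvRound(s_1, k_0) = 0x092AB3

0x092AB3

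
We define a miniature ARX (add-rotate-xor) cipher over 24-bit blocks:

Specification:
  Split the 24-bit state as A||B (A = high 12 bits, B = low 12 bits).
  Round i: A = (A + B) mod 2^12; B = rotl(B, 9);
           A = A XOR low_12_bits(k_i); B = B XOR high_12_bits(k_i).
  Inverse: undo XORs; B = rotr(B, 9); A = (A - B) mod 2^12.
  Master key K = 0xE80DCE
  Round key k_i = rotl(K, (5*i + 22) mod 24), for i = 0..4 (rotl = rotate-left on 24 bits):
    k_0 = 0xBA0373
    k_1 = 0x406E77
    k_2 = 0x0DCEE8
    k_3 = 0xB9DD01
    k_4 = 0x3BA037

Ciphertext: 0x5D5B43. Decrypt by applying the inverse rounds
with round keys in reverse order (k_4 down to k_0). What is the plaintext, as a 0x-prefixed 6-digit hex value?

s_0 = ciphertext = 0x5D5B43
s_1 = InvRound(s_0, k_4) = 0xE167CC
s_2 = InvRound(s_1, k_3) = 0x08928E
s_3 = InvRound(s_2, k_2) = 0xBD0291
s_4 = InvRound(s_3, k_1) = 0x0EC4BB
s_5 = InvRound(s_4, k_0) = 0xAC08DF

0xAC08DF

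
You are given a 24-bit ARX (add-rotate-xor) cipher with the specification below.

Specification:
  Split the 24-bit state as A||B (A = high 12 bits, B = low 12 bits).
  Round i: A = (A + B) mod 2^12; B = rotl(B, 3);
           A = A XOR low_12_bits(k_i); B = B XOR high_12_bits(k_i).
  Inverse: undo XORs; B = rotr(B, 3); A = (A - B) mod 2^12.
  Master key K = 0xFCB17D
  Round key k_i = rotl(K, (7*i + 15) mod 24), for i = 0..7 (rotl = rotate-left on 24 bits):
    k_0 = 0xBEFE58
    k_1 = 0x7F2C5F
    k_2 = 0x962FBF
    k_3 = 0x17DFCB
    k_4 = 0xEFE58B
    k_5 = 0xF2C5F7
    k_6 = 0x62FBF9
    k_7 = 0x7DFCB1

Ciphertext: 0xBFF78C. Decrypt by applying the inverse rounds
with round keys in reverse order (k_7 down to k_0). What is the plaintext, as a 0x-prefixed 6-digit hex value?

s_0 = ciphertext = 0xBFF78C
s_1 = InvRound(s_0, k_7) = 0x14460A
s_2 = InvRound(s_1, k_6) = 0x0B9A04
s_3 = InvRound(s_2, k_5) = 0x4A90A5
s_4 = InvRound(s_3, k_4) = 0x9577CB
s_5 = InvRound(s_4, k_3) = 0x9C6CD6
s_6 = InvRound(s_5, k_2) = 0xDC38B6
s_7 = InvRound(s_6, k_1) = 0x7B49E8
s_8 = InvRound(s_7, k_0) = 0xBACE40

0xBACE40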